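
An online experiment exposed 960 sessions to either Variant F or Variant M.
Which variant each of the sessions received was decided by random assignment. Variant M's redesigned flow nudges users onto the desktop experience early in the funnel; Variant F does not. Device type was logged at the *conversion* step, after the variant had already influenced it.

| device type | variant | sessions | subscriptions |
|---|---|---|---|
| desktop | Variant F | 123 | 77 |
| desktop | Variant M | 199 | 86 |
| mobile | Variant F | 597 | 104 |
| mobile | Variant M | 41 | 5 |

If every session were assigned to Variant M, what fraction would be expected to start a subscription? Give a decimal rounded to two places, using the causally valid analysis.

Device type is downstream of the variant. One should not condition on a consequence of treatment, so the overall rates are the right comparison.
So P(outcome | do(Variant M)) is just the pooled rate for Variant M: 91/240 = 0.379.

0.38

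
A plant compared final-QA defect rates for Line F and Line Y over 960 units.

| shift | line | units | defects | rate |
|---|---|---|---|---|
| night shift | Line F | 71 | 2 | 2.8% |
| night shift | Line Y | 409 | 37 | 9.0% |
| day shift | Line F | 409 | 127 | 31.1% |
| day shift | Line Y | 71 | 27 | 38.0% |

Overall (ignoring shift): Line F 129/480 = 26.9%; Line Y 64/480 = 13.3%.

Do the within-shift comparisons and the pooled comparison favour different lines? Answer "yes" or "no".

yes

Within each shift level (night shift 2.8% vs 9.0%; day shift 31.1% vs 38.0%), Line F has the lower rate every time. Pooled: 26.9% vs 13.3% — Line Y has the lower rate overall. The two comparisons disagree.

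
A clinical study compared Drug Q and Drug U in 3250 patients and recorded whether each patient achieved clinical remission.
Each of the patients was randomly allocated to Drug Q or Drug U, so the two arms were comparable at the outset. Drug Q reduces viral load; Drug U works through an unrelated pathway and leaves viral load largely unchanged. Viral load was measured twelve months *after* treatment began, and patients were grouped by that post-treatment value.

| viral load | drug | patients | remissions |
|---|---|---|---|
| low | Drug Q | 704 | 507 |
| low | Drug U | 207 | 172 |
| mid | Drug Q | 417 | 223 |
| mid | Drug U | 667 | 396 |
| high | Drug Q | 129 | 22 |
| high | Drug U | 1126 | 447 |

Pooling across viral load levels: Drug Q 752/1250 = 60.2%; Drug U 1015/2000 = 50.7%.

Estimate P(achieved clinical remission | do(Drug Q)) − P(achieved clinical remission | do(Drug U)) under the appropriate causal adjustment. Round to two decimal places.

+0.09

Viral load lies on the pathway drug → viral load → outcome, so adjusting for it blocks the indirect effect. For the total causal effect of drug, use the unadjusted pooled rates.
The causal difference is the pooled difference: 0.602 − 0.507 = +0.094.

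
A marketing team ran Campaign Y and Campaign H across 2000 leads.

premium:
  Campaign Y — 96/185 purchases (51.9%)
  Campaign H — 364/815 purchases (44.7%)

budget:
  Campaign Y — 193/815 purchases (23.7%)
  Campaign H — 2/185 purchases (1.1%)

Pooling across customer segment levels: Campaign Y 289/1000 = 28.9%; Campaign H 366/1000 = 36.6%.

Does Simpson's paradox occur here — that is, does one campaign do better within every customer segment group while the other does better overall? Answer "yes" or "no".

yes

Within each customer segment level (premium 51.9% vs 44.7%; budget 23.7% vs 1.1%), Campaign Y has the higher rate every time. Pooled: 28.9% vs 36.6% — Campaign H has the higher rate overall. The two comparisons disagree.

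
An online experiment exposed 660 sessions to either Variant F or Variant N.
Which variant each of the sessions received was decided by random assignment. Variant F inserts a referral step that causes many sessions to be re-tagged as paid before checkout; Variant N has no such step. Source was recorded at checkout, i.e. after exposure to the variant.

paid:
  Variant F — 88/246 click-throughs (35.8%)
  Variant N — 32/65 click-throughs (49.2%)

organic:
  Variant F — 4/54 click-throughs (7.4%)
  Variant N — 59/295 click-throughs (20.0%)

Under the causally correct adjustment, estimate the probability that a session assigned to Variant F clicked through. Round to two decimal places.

0.31

Because the variant influences traffic source, traffic source is a post-treatment mediator, not a confounder. Stratifying on it would bias the estimate; the causal effect is the crude pooled difference.
So P(outcome | do(Variant F)) is just the pooled rate for Variant F: 92/300 = 0.307.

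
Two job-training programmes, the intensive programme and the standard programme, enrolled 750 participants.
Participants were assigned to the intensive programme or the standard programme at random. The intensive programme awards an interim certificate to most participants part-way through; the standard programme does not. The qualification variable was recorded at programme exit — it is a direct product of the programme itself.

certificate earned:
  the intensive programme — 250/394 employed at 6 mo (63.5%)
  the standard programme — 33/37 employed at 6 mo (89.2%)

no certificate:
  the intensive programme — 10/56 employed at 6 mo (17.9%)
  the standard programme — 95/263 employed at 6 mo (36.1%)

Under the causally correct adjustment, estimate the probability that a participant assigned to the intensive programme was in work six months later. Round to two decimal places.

the standard programme is higher inside every qualification attained during the programme stratum but the intensive programme is higher in aggregate. Whether to stratify depends on how qualification attained during the programme relates to the programme.
Because the programme influences qualification attained during the programme, qualification attained during the programme is a post-treatment mediator, not a confounder. Stratifying on it would bias the estimate; the causal effect is the crude pooled difference.
So P(outcome | do(the intensive programme)) is just the pooled rate for the intensive programme: 260/450 = 0.578.

0.58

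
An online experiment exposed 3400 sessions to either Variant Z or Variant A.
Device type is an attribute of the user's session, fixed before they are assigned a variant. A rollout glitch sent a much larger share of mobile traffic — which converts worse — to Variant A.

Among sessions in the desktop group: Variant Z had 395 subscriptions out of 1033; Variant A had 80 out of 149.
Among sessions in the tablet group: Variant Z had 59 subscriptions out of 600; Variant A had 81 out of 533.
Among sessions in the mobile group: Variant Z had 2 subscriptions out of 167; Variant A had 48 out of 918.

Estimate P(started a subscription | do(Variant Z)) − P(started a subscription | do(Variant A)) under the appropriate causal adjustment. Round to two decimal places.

Variant A is higher inside every device type stratum but Variant Z is higher in aggregate. Whether to stratify depends on how device type relates to the variant.
Here device type is a common cause — it drives both which variant a case falls under and the outcome. The crude comparison mixes populations; the stratum-specific rates are the causally relevant ones.
Adjusting over the population distribution of device type: 0.348·(0.382−0.537) + 0.333·(0.098−0.152) + 0.319·(0.012−0.052) = -0.084.

-0.08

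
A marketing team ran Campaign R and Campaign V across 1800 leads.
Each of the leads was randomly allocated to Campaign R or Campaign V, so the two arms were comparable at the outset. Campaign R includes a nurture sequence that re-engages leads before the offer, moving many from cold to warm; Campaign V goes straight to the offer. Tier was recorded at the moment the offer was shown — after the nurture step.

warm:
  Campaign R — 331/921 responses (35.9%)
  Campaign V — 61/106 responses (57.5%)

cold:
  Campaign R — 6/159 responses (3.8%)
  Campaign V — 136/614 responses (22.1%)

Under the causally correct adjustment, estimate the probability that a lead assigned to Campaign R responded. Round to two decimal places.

0.31

Stratifying would compare campaigns among leads the campaigns themselves sorted into engagement tier groups — a form of selection on an intermediate. The unconditioned pooled rates give the total causal effect.
So P(outcome | do(Campaign R)) is just the pooled rate for Campaign R: 337/1080 = 0.312.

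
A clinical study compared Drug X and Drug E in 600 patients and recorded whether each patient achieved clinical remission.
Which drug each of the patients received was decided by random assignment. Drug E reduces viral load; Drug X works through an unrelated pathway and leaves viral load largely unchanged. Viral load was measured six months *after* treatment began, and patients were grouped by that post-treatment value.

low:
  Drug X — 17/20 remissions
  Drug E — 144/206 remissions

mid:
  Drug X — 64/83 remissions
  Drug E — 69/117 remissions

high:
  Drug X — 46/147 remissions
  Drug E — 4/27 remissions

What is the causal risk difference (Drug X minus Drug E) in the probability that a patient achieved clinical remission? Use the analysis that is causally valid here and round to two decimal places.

Viral load here is a post-treatment variable shaped by the drug; conditioning on it would introduce bias rather than remove it. The overall comparison is the causal one.
The causal difference is the pooled difference: 0.508 − 0.620 = -0.112.

-0.11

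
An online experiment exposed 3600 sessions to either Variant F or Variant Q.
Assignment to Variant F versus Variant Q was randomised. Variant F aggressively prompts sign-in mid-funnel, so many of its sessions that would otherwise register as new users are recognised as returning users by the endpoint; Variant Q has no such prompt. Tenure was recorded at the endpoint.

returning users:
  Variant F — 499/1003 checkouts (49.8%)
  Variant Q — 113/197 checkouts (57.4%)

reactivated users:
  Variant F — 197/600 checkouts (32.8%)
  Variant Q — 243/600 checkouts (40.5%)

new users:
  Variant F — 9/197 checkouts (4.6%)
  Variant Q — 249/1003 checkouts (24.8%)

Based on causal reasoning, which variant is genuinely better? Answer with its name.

Variant F

Stratifying would compare variants among sessions the variants themselves sorted into user tenure groups — a form of selection on an intermediate. The unconditioned pooled rates give the total causal effect.
Pooled: Variant F 39.2% vs Variant Q 33.6%; Variant F is higher overall.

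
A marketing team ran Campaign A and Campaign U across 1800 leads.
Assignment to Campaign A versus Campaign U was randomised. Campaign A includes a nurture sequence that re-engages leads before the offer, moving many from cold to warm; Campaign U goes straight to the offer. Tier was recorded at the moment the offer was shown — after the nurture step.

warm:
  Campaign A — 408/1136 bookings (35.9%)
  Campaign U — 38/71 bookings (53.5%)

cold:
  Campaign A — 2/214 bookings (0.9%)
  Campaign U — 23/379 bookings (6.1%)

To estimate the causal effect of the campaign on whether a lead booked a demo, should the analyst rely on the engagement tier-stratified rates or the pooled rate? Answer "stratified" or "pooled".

pooled

Engagement tier here is a post-treatment variable shaped by the campaign; conditioning on it would introduce bias rather than remove it. The overall comparison is the causal one.
Pooled: Campaign A 30.4% vs Campaign U 13.6%; Campaign A is higher overall.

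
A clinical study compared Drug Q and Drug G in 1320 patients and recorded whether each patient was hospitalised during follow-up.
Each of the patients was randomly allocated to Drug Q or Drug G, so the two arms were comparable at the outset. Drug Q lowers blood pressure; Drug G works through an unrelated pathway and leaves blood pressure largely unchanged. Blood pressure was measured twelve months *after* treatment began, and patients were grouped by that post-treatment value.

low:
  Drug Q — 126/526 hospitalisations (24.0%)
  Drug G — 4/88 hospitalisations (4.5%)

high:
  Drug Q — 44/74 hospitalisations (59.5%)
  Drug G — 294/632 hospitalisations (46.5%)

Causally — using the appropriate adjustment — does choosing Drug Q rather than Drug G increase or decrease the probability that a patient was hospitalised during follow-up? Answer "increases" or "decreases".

Because the drug influences blood pressure, blood pressure is a post-treatment mediator, not a confounder. Stratifying on it would bias the estimate; the causal effect is the crude pooled difference.
Pooled: Drug Q 28.3% vs Drug G 41.4%; Drug Q is lower overall.

decreases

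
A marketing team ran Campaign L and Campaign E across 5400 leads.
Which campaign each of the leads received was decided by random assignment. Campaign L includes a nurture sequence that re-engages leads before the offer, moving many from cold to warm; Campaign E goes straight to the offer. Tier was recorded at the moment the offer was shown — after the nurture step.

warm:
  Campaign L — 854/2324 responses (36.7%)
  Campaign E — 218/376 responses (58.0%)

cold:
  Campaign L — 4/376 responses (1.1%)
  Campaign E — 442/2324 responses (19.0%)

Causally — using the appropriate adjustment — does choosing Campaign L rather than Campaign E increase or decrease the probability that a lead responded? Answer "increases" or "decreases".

increases

The stratified and pooled comparisons disagree (Campaign E wins within each engagement tier; Campaign L wins overall), so the answer turns on the causal role of engagement tier.
The distribution of engagement tier is itself part of what the campaign does — it is an intermediate outcome. Holding it fixed would remove that part of the effect; the total effect is the pooled difference.
Pooled: Campaign L 31.8% vs Campaign E 24.4%; Campaign L is higher overall.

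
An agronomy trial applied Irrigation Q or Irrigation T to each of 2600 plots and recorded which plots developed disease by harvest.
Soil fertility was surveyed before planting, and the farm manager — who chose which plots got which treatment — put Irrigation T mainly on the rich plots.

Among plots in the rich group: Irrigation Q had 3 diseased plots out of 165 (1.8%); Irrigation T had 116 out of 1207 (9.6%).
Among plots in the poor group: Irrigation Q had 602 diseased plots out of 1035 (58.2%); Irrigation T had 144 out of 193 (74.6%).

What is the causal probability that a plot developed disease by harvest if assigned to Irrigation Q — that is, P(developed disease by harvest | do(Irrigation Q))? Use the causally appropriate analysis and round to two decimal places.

0.28

Within every soil fertility level Irrigation Q has the lower rate, yet pooled Irrigation T does — Simpson's reversal.
The imbalance in soil fertility arose from how plots were allocated, not from anything the irrigation did; and soil fertility independently affects the outcome. The pooled gap is confounded — condition on soil fertility.
Standardising Irrigation Q to the population soil fertility mix: 0.528·3/165 + 0.472·602/1035 = 0.284.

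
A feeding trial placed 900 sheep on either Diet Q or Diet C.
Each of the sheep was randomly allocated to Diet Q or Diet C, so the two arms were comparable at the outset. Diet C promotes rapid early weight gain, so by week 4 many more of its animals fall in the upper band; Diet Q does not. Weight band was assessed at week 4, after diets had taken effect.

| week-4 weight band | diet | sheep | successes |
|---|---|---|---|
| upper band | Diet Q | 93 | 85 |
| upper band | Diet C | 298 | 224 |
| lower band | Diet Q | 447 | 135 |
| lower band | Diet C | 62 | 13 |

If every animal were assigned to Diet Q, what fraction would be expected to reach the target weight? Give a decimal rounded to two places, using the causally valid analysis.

The stratified and pooled comparisons disagree (Diet Q wins within each week-4 weight band; Diet C wins overall), so the answer turns on the causal role of week-4 weight band.
Week-4 weight band here is a post-treatment variable shaped by the diet; conditioning on it would introduce bias rather than remove it. The overall comparison is the causal one.
So P(outcome | do(Diet Q)) is just the pooled rate for Diet Q: 220/540 = 0.407.

0.41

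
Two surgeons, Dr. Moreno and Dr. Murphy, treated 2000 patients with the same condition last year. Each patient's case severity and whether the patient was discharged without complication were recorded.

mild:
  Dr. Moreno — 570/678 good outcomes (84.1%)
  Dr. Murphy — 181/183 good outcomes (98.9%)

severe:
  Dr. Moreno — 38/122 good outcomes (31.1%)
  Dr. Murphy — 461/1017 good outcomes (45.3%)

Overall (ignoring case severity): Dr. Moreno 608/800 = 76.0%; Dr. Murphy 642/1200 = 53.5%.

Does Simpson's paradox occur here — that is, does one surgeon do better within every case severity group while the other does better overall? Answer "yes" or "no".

Within each case severity level (mild 84.1% vs 98.9%; severe 31.1% vs 45.3%), Dr. Murphy has the higher rate every time. Pooled: 76.0% vs 53.5% — Dr. Moreno has the higher rate overall. The two comparisons disagree.

yes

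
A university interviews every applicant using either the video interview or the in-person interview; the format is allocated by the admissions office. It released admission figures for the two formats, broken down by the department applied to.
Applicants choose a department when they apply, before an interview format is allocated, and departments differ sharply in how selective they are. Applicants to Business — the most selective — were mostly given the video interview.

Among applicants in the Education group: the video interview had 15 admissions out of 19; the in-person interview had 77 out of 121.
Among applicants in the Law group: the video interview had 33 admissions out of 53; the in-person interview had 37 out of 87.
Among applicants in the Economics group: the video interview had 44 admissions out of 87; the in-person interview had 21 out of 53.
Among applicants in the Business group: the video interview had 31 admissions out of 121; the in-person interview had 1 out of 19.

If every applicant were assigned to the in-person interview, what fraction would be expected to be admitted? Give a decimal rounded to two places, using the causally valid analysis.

0.38

Within every department level the video interview has the higher rate, yet pooled the in-person interview does — Simpson's reversal.
Department is set before the interview format has any effect — it is not caused by the interview format — and it independently drives the outcome. That makes it a confounder, so the causal comparison is within department levels.
Standardising the in-person interview to the population department mix: 0.250·77/121 + 0.250·37/87 + 0.250·21/53 + 0.250·1/19 = 0.378.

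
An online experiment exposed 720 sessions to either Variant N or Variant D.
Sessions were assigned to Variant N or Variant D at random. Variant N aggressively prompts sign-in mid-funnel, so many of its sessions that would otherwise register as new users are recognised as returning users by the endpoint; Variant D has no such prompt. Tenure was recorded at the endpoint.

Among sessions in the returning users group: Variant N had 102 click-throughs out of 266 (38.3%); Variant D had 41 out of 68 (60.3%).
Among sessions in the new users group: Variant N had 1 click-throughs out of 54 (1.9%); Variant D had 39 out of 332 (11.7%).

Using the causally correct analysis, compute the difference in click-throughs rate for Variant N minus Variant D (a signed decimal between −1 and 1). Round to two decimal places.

Variant D is higher inside every user tenure stratum but Variant N is higher in aggregate. Whether to stratify depends on how user tenure relates to the variant.
User tenure here is a post-treatment variable shaped by the variant; conditioning on it would introduce bias rather than remove it. The overall comparison is the causal one.
The causal difference is the pooled difference: 0.322 − 0.200 = +0.122.

+0.12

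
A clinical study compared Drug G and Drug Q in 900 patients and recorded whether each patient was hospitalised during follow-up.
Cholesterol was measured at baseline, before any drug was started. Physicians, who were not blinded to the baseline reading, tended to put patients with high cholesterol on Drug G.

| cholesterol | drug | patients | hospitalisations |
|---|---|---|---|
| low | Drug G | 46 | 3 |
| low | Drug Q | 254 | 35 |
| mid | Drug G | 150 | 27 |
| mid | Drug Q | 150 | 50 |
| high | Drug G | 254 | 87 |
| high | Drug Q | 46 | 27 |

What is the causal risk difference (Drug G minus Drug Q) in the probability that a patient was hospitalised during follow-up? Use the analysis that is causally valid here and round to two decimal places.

-0.16

The imbalance in cholesterol arose from how patients were allocated, not from anything the drug did; and cholesterol independently affects the outcome. The pooled gap is confounded — condition on cholesterol.
Adjusting over the population distribution of cholesterol: 0.333·(0.065−0.138) + 0.333·(0.180−0.333) + 0.333·(0.343−0.587) = -0.157.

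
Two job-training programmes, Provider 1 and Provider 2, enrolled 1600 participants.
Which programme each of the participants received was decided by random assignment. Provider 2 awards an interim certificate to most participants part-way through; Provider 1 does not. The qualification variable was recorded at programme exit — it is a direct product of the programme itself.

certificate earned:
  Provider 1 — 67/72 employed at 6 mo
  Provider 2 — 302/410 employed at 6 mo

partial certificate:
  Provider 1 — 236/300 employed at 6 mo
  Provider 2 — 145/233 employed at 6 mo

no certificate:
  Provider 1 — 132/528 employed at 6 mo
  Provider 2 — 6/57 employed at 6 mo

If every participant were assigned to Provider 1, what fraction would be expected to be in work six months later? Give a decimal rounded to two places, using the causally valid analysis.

Qualification attained during the programme lies on the pathway programme → qualification attained during the programme → outcome, so adjusting for it blocks the indirect effect. For the total causal effect of programme, use the unadjusted pooled rates.
So P(outcome | do(Provider 1)) is just the pooled rate for Provider 1: 435/900 = 0.483.

0.48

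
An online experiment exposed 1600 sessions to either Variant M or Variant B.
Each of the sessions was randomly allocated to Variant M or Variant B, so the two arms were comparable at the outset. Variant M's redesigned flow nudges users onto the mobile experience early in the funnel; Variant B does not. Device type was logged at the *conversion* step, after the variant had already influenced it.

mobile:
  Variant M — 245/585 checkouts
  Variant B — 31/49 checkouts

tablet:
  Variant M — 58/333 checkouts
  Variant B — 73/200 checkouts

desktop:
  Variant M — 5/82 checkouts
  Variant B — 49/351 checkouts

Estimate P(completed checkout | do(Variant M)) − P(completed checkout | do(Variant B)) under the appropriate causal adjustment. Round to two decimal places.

+0.05

The stratified and pooled comparisons disagree (Variant B wins within each device type; Variant M wins overall), so the answer turns on the causal role of device type.
The distribution of device type is itself part of what the variant does — it is an intermediate outcome. Holding it fixed would remove that part of the effect; the total effect is the pooled difference.
The causal difference is the pooled difference: 0.308 − 0.255 = +0.053.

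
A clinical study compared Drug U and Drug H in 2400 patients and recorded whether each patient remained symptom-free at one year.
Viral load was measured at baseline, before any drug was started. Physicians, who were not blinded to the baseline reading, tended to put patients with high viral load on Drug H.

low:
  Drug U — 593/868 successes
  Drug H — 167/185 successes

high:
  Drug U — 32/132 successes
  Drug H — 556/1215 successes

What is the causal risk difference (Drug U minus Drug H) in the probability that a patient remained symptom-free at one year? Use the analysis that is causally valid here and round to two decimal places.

-0.22

Viral load satisfies the back-door criterion: it is not a descendant of the drug, and it blocks the spurious path from drug to outcome. Adjusting for it (i.e., using the within-viral load rates) gives the causal effect.
Adjusting over the population distribution of viral load: 0.439·(0.683−0.903) + 0.561·(0.242−0.458) = -0.217.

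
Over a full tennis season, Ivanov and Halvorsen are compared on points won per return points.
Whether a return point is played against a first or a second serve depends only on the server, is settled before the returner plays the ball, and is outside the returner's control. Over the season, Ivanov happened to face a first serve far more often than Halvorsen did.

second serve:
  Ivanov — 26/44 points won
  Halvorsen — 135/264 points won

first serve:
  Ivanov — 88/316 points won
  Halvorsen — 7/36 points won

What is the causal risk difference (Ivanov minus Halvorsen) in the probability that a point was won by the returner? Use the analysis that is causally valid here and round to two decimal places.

The imbalance in serve type arose from how return points were allocated, not from anything the player did; and serve type independently affects the outcome. The pooled gap is confounded — condition on serve type.
Adjusting over the population distribution of serve type: 0.467·(0.591−0.511) + 0.533·(0.278−0.194) = +0.082.

+0.08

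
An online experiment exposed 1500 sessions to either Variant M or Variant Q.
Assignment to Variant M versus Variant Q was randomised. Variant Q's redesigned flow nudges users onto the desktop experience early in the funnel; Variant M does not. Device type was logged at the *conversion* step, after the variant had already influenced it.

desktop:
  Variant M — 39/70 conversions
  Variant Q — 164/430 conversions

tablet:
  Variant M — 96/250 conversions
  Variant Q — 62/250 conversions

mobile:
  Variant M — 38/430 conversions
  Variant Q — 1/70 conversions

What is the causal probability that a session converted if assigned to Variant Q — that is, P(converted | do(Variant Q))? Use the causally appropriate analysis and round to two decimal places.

Variant M is higher inside every device type stratum but Variant Q is higher in aggregate. Whether to stratify depends on how device type relates to the variant.
The distribution of device type is itself part of what the variant does — it is an intermediate outcome. Holding it fixed would remove that part of the effect; the total effect is the pooled difference.
So P(outcome | do(Variant Q)) is just the pooled rate for Variant Q: 227/750 = 0.303.

0.30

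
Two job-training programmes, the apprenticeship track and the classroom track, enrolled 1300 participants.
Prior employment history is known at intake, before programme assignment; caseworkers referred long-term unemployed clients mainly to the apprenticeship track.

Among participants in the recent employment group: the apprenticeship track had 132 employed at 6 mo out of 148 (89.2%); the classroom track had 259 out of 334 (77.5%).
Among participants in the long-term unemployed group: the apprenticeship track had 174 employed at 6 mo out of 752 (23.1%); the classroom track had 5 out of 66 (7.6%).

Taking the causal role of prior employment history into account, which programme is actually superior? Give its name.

the apprenticeship track

The prior employment history-specific comparison favours the apprenticeship track throughout, but the pooled figures favour the classroom track. The question is whether to condition on prior employment history.
Prior employment history is set before the programme has any effect — it is not caused by the programme — and it independently drives the outcome. That makes it a confounder, so the causal comparison is within prior employment history levels.
Within each level — recent employment: 89.2% vs 77.5%; long-term unemployed: 23.1% vs 7.6% — the apprenticeship track is higher every time.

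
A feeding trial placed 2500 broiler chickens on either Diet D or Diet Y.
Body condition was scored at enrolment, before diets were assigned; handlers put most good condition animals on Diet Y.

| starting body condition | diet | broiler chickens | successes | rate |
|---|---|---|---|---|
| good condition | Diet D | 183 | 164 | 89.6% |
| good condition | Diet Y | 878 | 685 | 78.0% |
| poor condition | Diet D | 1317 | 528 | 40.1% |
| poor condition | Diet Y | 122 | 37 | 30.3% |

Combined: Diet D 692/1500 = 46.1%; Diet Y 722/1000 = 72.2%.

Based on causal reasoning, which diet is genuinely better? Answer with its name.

The stratified and pooled comparisons disagree (Diet D wins within each starting body condition; Diet Y wins overall), so the answer turns on the causal role of starting body condition.
Starting body condition is set before the diet has any effect — it is not caused by the diet — and it independently drives the outcome. That makes it a confounder, so the causal comparison is within starting body condition levels.
Within each level — good condition: 89.6% vs 78.0%; poor condition: 40.1% vs 30.3% — Diet D is higher every time.

Diet D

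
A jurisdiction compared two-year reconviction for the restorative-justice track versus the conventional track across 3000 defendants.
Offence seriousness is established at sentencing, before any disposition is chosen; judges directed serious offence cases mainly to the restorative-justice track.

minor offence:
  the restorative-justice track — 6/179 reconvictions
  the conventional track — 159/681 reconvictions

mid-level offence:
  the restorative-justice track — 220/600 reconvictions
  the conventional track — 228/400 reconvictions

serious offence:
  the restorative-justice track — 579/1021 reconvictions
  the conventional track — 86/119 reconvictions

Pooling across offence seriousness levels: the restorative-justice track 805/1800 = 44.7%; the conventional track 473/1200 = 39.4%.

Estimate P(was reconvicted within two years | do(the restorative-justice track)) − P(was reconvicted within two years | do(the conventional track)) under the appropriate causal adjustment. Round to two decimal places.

Here offence seriousness is a common cause — it drives both which disposition a case falls under and the outcome. The crude comparison mixes populations; the stratum-specific rates are the causally relevant ones.
Adjusting over the population distribution of offence seriousness: 0.287·(0.034−0.233) + 0.333·(0.367−0.570) + 0.380·(0.567−0.723) = -0.184.

-0.18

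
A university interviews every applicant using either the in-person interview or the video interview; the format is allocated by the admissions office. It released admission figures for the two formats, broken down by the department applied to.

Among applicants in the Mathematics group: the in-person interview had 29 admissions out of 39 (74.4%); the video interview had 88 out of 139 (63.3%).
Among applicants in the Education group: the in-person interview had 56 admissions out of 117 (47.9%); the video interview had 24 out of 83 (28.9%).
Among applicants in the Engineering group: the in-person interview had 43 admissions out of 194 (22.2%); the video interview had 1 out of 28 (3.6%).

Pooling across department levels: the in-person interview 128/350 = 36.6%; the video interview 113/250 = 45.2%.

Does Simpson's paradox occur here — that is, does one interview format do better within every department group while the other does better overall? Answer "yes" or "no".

yes

Within each department level (Mathematics 74.4% vs 63.3%; Education 47.9% vs 28.9%; Engineering 22.2% vs 3.6%), the in-person interview has the higher rate every time. Pooled: 36.6% vs 45.2% — the video interview has the higher rate overall. The two comparisons disagree.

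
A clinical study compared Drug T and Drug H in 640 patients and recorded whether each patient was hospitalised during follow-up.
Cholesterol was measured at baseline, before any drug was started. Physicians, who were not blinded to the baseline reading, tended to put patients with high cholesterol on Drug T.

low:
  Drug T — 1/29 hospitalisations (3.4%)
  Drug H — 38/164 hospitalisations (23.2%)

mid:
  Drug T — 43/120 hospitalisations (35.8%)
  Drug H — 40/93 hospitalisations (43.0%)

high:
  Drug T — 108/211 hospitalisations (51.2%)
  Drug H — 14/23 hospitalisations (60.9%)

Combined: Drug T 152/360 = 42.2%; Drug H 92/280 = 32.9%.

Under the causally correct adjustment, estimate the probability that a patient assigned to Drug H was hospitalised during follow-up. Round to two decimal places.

The cholesterol-specific comparison favours Drug T throughout, but the pooled figures favour Drug H. The question is whether to condition on cholesterol.
Since cholesterol is a pre-existing factor (not a product of the drug) and it affects the outcome on its own, it is a confounder. The stratified rates, not the pooled rate, identify the causal effect.
Standardising Drug H to the population cholesterol mix: 0.302·38/164 + 0.333·40/93 + 0.366·14/23 = 0.436.

0.44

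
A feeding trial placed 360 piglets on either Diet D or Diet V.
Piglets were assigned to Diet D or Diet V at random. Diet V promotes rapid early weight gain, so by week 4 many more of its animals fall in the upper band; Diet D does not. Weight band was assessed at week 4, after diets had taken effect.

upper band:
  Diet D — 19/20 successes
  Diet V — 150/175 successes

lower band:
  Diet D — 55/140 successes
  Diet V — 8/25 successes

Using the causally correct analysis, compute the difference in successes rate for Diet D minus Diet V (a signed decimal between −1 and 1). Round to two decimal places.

-0.33

Week-4 weight band is downstream of the diet. One should not condition on a consequence of treatment, so the overall rates are the right comparison.
The causal difference is the pooled difference: 0.463 − 0.790 = -0.328.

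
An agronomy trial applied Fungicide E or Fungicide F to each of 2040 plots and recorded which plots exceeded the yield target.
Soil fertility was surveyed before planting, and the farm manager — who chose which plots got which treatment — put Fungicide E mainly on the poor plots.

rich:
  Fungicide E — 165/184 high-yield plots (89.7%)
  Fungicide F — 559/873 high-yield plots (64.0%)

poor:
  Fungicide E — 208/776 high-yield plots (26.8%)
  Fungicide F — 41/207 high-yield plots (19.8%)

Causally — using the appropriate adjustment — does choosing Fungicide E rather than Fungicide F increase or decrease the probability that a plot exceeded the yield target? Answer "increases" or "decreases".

Soil fertility differs across fungicides for reasons unrelated to any effect of the fungicide itself, and it separately predicts the outcome — a classic confounder. We must compare within soil fertility levels.
Within each level — rich: 89.7% vs 64.0%; poor: 26.8% vs 19.8% — Fungicide E is higher every time.

increases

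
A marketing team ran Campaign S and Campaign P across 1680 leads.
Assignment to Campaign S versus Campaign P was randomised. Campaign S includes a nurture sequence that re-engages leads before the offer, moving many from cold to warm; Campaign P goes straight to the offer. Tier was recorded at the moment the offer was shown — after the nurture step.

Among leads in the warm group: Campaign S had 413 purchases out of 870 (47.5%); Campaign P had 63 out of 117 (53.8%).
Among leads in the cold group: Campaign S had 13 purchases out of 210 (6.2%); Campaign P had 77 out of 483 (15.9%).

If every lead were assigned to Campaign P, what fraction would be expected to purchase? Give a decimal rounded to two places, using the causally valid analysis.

0.23

The engagement tier-specific comparison favours Campaign P throughout, but the pooled figures favour Campaign S. The question is whether to condition on engagement tier.
Stratifying would compare campaigns among leads the campaigns themselves sorted into engagement tier groups — a form of selection on an intermediate. The unconditioned pooled rates give the total causal effect.
So P(outcome | do(Campaign P)) is just the pooled rate for Campaign P: 140/600 = 0.233.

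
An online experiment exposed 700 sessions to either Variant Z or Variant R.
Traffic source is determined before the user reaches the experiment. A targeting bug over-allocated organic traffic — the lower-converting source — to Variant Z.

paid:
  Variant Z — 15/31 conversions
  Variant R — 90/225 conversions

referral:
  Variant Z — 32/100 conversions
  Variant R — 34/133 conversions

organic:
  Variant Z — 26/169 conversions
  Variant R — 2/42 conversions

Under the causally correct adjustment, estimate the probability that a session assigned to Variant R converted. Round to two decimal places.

0.25

The traffic source-specific comparison favours Variant Z throughout, but the pooled figures favour Variant R. The question is whether to condition on traffic source.
Traffic source differs across variants for reasons unrelated to any effect of the variant itself, and it separately predicts the outcome — a classic confounder. We must compare within traffic source levels.
Standardising Variant R to the population traffic source mix: 0.366·90/225 + 0.333·34/133 + 0.301·2/42 = 0.246.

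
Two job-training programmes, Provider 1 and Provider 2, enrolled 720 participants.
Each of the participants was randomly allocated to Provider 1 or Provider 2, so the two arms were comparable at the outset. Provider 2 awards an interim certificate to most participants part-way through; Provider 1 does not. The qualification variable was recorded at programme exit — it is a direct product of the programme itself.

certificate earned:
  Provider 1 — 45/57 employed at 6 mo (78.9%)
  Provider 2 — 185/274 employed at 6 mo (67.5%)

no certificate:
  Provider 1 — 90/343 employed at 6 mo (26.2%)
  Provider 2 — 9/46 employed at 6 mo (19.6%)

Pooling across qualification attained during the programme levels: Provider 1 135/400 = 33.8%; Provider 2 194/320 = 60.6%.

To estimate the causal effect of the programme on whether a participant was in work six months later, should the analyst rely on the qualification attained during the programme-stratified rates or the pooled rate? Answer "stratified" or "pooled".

The stratified and pooled comparisons disagree (Provider 1 wins within each qualification attained during the programme; Provider 2 wins overall), so the answer turns on the causal role of qualification attained during the programme.
Qualification attained during the programme is downstream of the programme. One should not condition on a consequence of treatment, so the overall rates are the right comparison.
Pooled: Provider 1 33.8% vs Provider 2 60.6%; Provider 2 is higher overall.

pooled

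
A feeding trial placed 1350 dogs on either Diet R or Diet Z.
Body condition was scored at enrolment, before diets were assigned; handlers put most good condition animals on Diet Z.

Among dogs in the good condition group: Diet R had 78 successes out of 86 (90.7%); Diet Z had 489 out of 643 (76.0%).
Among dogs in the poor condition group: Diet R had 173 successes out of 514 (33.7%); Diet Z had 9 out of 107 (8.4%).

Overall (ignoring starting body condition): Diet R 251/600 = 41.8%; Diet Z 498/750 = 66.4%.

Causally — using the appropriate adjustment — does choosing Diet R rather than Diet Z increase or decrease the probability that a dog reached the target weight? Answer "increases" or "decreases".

increases

The stratified and pooled comparisons disagree (Diet R wins within each starting body condition; Diet Z wins overall), so the answer turns on the causal role of starting body condition.
Starting body condition differs across diets for reasons unrelated to any effect of the diet itself, and it separately predicts the outcome — a classic confounder. We must compare within starting body condition levels.
Within each level — good condition: 90.7% vs 76.0%; poor condition: 33.7% vs 8.4% — Diet R is higher every time.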